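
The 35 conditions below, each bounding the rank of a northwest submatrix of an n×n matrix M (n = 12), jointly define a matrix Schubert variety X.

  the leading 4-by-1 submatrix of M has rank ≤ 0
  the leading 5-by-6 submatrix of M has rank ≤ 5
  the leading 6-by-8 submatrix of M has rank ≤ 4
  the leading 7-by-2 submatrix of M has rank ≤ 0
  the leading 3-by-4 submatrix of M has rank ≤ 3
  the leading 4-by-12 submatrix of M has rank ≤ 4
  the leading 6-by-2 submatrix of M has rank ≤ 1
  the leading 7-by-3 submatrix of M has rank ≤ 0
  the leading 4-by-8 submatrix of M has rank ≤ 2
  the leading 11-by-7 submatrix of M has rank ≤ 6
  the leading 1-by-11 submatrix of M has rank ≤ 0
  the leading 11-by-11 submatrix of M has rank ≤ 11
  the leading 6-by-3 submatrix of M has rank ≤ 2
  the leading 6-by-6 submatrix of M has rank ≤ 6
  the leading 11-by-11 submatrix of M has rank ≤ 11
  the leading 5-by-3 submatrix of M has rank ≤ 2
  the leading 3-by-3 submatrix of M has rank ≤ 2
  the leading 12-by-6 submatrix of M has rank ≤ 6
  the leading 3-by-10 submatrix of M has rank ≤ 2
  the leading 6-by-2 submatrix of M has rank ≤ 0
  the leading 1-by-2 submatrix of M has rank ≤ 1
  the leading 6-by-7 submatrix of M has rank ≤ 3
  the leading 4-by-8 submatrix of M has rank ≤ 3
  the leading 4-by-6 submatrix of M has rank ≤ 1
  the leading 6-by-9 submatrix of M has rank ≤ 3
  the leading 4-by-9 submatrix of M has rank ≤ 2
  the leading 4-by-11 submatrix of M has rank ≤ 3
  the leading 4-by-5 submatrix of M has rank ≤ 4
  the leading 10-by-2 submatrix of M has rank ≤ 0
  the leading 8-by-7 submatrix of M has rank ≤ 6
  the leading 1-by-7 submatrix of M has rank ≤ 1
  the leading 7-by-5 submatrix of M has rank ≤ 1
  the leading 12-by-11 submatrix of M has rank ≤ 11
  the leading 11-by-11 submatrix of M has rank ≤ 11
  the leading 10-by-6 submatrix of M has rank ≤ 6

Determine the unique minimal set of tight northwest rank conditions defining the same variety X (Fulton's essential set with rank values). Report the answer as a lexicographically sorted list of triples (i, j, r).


Recovering R(i,j) via the rank-extension bound from the 35 conditions:

  row 1: 0 0 0 0 0 0 0 0 0 0 0 1
  row 2: 0 0 0 1 1 1 1 1 1 1 1 2
  row 3: 0 0 0 1 1 1 2 2 2 2 2 3
  row 4: 0 0 0 1 1 1 2 2 2 3 3 4
  row 5: 0 0 0 1 1 2 3 3 3 4 4 5
  row 6: 0 0 0 1 1 2 3 3 3 4 5 6
  row 7: 0 0 0 1 1 2 3 4 4 5 6 7
  row 8: 0 0 1 2 2 3 4 5 5 6 7 8
  row 9: 0 0 1 2 3 4 5 6 6 7 8 9
  row 10: 0 0 1 2 3 4 5 6 7 8 9 10
  row 11: 1 1 2 3 4 5 6 7 8 9 10 11
  row 12: 1 2 3 4 5 6 7 8 9 10 11 12

so w = (12, 4, 7, 10, 6, 11, 8, 3, 5, 9, 1, 2).

Fulton essential set (7 of the 46 Rothe cells):

[(1, 11, 0), (4, 6, 1), (4, 9, 2), (6, 9, 3), (7, 3, 0), (7, 5, 1), (10, 2, 0)]


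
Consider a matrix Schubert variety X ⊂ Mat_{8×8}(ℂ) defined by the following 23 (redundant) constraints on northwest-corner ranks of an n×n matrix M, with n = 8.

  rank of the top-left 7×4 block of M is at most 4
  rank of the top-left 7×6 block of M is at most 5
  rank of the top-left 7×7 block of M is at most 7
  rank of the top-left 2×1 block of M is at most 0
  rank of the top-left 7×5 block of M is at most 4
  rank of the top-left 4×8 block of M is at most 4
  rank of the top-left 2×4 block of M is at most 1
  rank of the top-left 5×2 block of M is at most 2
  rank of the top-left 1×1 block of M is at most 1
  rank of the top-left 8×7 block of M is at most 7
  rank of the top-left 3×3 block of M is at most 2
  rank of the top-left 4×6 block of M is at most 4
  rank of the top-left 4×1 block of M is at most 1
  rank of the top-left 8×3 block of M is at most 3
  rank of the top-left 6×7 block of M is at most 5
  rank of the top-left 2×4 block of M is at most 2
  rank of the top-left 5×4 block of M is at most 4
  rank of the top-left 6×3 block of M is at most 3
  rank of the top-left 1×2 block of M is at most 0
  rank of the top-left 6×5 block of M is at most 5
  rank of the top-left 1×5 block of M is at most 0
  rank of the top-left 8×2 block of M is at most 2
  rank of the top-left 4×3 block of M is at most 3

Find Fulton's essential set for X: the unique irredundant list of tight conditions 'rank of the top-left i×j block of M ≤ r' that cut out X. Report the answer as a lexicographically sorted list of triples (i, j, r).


The tightest implied rank at each (i,j), from the 23 conditions:

  row 1: 0  0  0  0  0  1  1  1
  row 2: 0  1  1  1  1  2  2  2
  row 3: 1  2  2  2  2  3  3  3
  row 4: 1  2  3  3  3  4  4  4
  row 5: 1  2  3  4  4  5  5  5
  row 6: 1  2  3  4  4  5  5  6
  row 7: 1  2  3  4  4  5  6  7
  row 8: 1  2  3  4  5  6  7  8

reading off 1-entries of Δ²R: w = (6, 2, 1, 3, 4, 8, 7, 5).

ℓ(w)=9; the 4 essential cells (i,j,r):

[(1, 5, 0), (2, 1, 0), (6, 7, 5), (7, 5, 4)]


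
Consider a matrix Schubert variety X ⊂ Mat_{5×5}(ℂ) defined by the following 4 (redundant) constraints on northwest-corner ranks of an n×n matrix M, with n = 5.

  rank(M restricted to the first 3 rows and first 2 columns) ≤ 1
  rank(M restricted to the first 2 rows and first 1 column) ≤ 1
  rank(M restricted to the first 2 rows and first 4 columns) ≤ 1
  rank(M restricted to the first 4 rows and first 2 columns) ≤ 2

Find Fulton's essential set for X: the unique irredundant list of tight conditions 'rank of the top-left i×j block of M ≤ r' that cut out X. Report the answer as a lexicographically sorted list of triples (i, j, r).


Reconstructing r_w from the 4 given conditions:

  1 | 1 | 1 | 1 | 1
  1 | 1 | 1 | 1 | 2
  1 | 1 | 2 | 2 | 3
  1 | 2 | 3 | 3 | 4
  1 | 2 | 3 | 4 | 5

the unique w with this rank table is (1, 5, 3, 2, 4).

2 SE-corners of the 4-cell Rothe diagram give Ess(w):

[(2, 4, 1), (3, 2, 1)]


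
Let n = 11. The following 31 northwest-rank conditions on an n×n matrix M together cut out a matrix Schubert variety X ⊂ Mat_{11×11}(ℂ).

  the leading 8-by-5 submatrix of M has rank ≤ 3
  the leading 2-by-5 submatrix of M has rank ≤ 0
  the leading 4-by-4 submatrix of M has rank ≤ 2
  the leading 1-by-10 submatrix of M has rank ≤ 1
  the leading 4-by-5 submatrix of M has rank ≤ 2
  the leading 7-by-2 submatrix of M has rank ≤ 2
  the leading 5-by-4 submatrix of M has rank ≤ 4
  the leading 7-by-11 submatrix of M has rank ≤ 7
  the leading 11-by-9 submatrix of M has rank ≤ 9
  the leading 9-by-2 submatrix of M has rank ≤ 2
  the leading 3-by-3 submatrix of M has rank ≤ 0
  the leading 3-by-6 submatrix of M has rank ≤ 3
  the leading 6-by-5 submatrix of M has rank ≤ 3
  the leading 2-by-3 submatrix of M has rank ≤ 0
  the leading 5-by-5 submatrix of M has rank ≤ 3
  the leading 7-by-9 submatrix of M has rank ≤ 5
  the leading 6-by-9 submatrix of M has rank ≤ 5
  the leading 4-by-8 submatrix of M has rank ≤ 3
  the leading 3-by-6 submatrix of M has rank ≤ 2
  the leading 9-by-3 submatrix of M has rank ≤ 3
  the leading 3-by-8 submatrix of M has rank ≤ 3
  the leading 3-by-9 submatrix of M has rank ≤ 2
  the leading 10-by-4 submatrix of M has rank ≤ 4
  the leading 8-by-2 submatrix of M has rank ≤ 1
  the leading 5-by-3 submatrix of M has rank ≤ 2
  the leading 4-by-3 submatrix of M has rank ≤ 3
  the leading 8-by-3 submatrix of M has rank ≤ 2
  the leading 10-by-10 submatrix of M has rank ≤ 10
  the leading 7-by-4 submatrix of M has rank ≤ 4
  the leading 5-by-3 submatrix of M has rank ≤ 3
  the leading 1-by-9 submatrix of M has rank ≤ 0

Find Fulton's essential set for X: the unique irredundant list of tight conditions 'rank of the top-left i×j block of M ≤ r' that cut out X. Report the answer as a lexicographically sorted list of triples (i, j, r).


The tightest implied rank at each (i,j), from the 31 conditions:

  0, 0, 0, 0, 0, 0, 0, 0, 0, 1, 1
  0, 0, 0, 0, 0, 1, 1, 1, 1, 2, 2
  0, 0, 0, 1, 1, 2, 2, 2, 2, 3, 3
  1, 1, 1, 2, 2, 3, 3, 3, 3, 4, 4
  1, 1, 2, 3, 3, 4, 4, 4, 4, 5, 5
  1, 1, 2, 3, 3, 4, 5, 5, 5, 6, 6
  1, 1, 2, 3, 3, 4, 5, 5, 5, 6, 7
  1, 1, 2, 3, 3, 4, 5, 6, 6, 7, 8
  1, 2, 3, 4, 4, 5, 6, 7, 7, 8, 9
  1, 2, 3, 4, 5, 6, 7, 8, 8, 9, 10
  1, 2, 3, 4, 5, 6, 7, 8, 9, 10, 11

reading off 1-entries of Δ²R: w = (10, 6, 4, 1, 3, 7, 11, 8, 2, 5, 9).

|D(w)|=26, |Ess(w)|=6:

[(1, 9, 0), (2, 5, 0), (3, 3, 0), (7, 9, 5), (8, 2, 1), (8, 5, 3)]


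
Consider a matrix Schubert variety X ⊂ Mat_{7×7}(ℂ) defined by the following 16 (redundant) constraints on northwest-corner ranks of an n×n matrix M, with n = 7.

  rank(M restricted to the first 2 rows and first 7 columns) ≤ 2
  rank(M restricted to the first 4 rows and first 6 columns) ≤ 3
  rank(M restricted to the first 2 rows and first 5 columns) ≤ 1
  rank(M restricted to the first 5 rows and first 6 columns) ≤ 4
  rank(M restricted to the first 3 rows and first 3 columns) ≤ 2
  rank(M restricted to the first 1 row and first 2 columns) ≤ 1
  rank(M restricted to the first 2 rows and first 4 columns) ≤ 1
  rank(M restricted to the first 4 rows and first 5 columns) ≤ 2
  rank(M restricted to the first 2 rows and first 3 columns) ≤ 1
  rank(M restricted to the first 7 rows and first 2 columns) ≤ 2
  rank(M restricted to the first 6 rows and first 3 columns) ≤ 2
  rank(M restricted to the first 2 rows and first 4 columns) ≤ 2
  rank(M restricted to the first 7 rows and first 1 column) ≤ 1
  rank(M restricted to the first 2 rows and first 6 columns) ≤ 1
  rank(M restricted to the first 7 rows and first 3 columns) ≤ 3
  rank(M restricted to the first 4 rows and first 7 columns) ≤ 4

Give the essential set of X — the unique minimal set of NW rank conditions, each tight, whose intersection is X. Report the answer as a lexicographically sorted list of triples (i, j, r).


Reconstructing r_w from the 16 given conditions:

  R[1]: 1 | 1 | 1 | 1 | 1 | 1 | 1
  R[2]: 1 | 1 | 1 | 1 | 1 | 1 | 2
  R[3]: 1 | 2 | 2 | 2 | 2 | 2 | 3
  R[4]: 1 | 2 | 2 | 2 | 2 | 3 | 4
  R[5]: 1 | 2 | 2 | 3 | 3 | 4 | 5
  R[6]: 1 | 2 | 2 | 3 | 4 | 5 | 6
  R[7]: 1 | 2 | 3 | 4 | 5 | 6 | 7

so w = (1, 7, 2, 6, 4, 5, 3).

Rothe diagram D(w) (10 cells), 3 SE-corners (essential conditions):

[(2, 6, 1), (4, 5, 2), (6, 3, 2)]


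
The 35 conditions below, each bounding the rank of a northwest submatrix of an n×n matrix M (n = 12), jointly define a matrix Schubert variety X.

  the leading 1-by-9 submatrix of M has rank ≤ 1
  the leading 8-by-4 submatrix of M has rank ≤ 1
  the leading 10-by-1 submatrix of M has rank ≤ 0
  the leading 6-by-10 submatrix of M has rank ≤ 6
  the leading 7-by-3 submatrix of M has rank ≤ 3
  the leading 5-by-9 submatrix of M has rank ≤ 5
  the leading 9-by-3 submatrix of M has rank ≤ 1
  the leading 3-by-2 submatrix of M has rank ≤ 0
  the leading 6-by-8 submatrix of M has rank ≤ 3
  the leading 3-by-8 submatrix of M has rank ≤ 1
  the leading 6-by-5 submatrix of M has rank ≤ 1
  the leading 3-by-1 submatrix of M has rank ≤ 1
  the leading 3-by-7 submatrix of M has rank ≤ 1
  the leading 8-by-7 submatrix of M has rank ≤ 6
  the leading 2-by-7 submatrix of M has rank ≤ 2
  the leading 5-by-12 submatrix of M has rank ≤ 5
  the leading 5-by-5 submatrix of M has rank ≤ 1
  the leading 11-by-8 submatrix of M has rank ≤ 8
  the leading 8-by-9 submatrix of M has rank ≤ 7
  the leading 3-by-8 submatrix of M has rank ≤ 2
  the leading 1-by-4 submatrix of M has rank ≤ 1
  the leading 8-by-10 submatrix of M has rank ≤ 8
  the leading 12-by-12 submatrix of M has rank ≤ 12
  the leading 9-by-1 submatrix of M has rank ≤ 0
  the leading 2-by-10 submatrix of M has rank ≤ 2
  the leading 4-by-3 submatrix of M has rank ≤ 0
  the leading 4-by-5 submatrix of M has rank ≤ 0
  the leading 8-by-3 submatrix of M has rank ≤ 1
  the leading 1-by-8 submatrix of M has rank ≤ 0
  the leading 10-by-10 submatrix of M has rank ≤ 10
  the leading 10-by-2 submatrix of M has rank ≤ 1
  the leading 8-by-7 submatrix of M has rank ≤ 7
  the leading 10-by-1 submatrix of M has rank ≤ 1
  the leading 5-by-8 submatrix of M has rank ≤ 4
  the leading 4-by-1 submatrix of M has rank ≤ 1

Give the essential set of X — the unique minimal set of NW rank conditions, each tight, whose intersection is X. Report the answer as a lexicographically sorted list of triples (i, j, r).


Recovering R(i,j) via the rank-extension bound from the 35 conditions:

  i=1: 0 | 0 | 0 | 0 | 0 | 0 | 0 | 0 | 1 | 1 | 1 | 1
  i=2: 0 | 0 | 0 | 0 | 0 | 1 | 1 | 1 | 2 | 2 | 2 | 2
  i=3: 0 | 0 | 0 | 0 | 0 | 1 | 1 | 1 | 2 | 3 | 3 | 3
  i=4: 0 | 0 | 0 | 0 | 0 | 1 | 2 | 2 | 3 | 4 | 4 | 4
  i=5: 0 | 1 | 1 | 1 | 1 | 2 | 3 | 3 | 4 | 5 | 5 | 5
  i=6: 0 | 1 | 1 | 1 | 1 | 2 | 3 | 3 | 4 | 5 | 6 | 6
  i=7: 0 | 1 | 1 | 1 | 2 | 3 | 4 | 4 | 5 | 6 | 7 | 7
  i=8: 0 | 1 | 1 | 1 | 2 | 3 | 4 | 5 | 6 | 7 | 8 | 8
  i=9: 0 | 1 | 1 | 2 | 3 | 4 | 5 | 6 | 7 | 8 | 9 | 9
  i=10: 0 | 1 | 2 | 3 | 4 | 5 | 6 | 7 | 8 | 9 | 10 | 10
  i=11: 1 | 2 | 3 | 4 | 5 | 6 | 7 | 8 | 9 | 10 | 11 | 11
  i=12: 1 | 2 | 3 | 4 | 5 | 6 | 7 | 8 | 9 | 10 | 11 | 12

reading off 1-entries of Δ²R: w = (9, 6, 10, 7, 2, 11, 5, 8, 4, 3, 1, 12).

8 SE-corners of the 40-cell Rothe diagram give Ess(w):

[(1, 8, 0), (3, 8, 1), (4, 5, 0), (6, 5, 1), (6, 8, 3), (8, 4, 1), (9, 3, 1), (10, 1, 0)]


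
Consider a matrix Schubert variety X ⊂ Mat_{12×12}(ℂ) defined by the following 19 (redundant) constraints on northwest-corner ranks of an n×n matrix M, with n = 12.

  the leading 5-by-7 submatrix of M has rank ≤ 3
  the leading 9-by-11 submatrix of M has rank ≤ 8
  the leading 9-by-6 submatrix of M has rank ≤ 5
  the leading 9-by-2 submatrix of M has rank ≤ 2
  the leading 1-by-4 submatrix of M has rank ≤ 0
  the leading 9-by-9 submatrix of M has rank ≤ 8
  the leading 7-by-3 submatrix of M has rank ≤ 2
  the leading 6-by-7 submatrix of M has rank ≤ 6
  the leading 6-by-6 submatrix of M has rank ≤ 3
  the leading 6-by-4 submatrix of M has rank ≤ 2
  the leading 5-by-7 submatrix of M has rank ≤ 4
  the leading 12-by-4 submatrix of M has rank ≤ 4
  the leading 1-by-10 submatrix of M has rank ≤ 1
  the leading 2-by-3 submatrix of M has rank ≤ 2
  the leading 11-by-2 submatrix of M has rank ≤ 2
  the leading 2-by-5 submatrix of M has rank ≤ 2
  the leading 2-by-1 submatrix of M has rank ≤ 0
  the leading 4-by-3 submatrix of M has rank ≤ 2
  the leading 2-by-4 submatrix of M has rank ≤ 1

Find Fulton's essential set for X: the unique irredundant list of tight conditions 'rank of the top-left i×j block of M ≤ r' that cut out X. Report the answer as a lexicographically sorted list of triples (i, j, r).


Propagating the 19 rank bounds to every northwest block:

  row 1: 0, 0, 0, 0, 1, 1, 1, 1, 1, 1, 1, 1
  row 2: 0, 1, 1, 1, 2, 2, 2, 2, 2, 2, 2, 2
  row 3: 1, 2, 2, 2, 3, 3, 3, 3, 3, 3, 3, 3
  row 4: 1, 2, 2, 2, 3, 3, 3, 4, 4, 4, 4, 4
  row 5: 1, 2, 2, 2, 3, 3, 3, 4, 5, 5, 5, 5
  row 6: 1, 2, 2, 2, 3, 3, 4, 5, 6, 6, 6, 6
  row 7: 1, 2, 2, 3, 4, 4, 5, 6, 7, 7, 7, 7
  row 8: 1, 2, 3, 4, 5, 5, 6, 7, 8, 8, 8, 8
  row 9: 1, 2, 3, 4, 5, 5, 6, 7, 8, 8, 8, 9
  row 10: 1, 2, 3, 4, 5, 6, 7, 8, 9, 9, 9, 10
  row 11: 1, 2, 3, 4, 5, 6, 7, 8, 9, 10, 10, 11
  row 12: 1, 2, 3, 4, 5, 6, 7, 8, 9, 10, 11, 12

hence w(1..12) = (5, 2, 1, 8, 9, 7, 4, 3, 12, 6, 10, 11).

8 SE-corners of the 20-cell Rothe diagram give Ess(w):

[(1, 4, 0), (2, 1, 0), (5, 7, 3), (6, 4, 2), (6, 6, 3), (7, 3, 2), (9, 6, 5), (9, 11, 8)]


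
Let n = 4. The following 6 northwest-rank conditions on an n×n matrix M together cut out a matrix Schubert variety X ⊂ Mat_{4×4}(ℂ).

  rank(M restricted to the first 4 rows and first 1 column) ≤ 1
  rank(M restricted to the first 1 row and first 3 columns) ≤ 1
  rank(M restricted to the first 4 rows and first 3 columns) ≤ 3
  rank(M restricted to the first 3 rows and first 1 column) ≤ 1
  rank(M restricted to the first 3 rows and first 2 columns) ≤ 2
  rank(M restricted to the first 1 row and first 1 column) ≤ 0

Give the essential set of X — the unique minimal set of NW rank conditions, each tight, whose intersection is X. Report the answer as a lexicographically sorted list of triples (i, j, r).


Propagating the 6 rank bounds to every northwest block:

  i=1: 0 1 1 1
  i=2: 1 2 2 2
  i=3: 1 2 3 3
  i=4: 1 2 3 4

hence w(1..4) = (2, 1, 3, 4).

Rothe diagram D(w) (1 cell), 1 SE-corner (essential condition):

[(1, 1, 0)]


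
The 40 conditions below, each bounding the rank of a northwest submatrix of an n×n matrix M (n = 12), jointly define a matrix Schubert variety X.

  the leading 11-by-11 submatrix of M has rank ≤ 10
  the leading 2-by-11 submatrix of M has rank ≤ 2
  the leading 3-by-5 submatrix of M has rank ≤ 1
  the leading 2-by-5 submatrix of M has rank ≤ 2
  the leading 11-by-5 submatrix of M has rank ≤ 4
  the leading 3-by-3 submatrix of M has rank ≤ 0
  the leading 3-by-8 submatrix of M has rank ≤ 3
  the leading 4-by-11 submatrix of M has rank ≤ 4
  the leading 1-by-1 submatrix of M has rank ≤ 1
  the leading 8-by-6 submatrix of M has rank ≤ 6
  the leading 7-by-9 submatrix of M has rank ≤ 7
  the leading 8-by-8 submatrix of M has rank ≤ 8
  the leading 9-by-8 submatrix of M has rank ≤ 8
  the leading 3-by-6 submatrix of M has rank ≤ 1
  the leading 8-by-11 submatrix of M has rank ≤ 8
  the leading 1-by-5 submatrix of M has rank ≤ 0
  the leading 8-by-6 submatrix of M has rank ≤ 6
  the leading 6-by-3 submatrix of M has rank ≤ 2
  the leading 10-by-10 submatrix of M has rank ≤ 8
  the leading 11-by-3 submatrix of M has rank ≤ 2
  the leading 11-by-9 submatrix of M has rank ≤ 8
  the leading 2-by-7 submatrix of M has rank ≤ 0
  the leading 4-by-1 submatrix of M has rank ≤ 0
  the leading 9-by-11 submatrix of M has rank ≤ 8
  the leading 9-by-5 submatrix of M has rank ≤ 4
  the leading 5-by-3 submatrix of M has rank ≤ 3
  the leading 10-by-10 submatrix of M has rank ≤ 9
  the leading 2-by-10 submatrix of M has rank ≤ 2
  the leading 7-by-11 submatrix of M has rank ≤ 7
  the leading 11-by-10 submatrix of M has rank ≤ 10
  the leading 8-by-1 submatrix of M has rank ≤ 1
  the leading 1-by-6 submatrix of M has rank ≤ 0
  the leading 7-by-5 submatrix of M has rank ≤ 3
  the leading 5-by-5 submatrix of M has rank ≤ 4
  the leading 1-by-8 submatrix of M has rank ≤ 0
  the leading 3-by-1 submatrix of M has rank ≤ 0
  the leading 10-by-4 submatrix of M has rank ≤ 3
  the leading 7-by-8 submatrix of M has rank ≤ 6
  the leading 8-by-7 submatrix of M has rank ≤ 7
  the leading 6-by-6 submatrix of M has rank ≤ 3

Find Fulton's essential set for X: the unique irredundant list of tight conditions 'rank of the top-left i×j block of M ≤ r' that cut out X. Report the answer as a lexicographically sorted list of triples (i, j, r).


Propagating the 40 rank bounds to every northwest block:

  i=1: 0  0  0  0  0  0  0  0  1  1  1  1
  i=2: 0  0  0  0  0  0  0  1  2  2  2  2
  i=3: 0  0  0  1  1  1  1  2  3  3  3  3
  i=4: 0  1  1  2  2  2  2  3  4  4  4  4
  i=5: 1  2  2  3  3  3  3  4  5  5  5  5
  i=6: 1  2  2  3  3  3  4  5  6  6  6  6
  i=7: 1  2  2  3  3  4  5  6  7  7  7  7
  i=8: 1  2  2  3  4  5  6  7  8  8  8  8
  i=9: 1  2  2  3  4  5  6  7  8  8  8  9
  i=10: 1  2  2  3  4  5  6  7  8  8  9  10
  i=11: 1  2  2  3  4  5  6  7  8  9  10  11
  i=12: 1  2  3  4  5  6  7  8  9  10  11  12

so w = (9, 8, 4, 2, 1, 7, 6, 5, 12, 11, 10, 3).

D(w) has 31 cells with 9 SE-corners; essential set:

[(1, 8, 0), (2, 7, 0), (3, 3, 0), (4, 1, 0), (6, 6, 3), (7, 5, 3), (9, 11, 8), (10, 10, 8), (11, 3, 2)]


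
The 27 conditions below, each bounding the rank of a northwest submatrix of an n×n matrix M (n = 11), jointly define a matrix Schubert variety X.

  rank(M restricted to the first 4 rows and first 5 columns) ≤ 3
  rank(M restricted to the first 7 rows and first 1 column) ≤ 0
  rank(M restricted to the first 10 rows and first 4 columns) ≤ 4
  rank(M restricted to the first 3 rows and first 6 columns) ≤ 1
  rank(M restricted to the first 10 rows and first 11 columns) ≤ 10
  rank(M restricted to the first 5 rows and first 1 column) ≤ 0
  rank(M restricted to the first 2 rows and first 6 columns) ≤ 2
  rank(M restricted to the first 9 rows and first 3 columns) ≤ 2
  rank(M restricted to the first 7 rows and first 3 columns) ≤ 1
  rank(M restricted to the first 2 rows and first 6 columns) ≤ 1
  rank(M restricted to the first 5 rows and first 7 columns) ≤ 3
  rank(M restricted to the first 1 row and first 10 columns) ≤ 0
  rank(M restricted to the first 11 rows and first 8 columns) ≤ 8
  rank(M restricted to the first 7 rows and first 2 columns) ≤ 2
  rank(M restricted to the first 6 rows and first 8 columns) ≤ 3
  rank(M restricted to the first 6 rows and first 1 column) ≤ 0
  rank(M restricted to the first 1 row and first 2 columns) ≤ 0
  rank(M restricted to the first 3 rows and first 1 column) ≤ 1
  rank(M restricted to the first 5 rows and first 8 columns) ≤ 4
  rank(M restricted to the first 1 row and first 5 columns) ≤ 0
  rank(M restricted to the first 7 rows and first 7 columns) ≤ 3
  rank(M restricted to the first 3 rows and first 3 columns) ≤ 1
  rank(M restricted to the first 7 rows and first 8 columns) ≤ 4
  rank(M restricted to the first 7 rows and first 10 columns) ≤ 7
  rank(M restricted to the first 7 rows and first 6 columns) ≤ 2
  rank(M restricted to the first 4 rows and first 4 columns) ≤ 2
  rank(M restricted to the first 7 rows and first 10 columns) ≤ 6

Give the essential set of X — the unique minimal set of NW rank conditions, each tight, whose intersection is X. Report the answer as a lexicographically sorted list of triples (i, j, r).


Rank table r_w(11×11) implied by the 27 constraints:

  R[1]: 0, 0, 0, 0, 0, 0, 0, 0, 0, 0, 1
  R[2]: 0, 1, 1, 1, 1, 1, 1, 1, 1, 1, 2
  R[3]: 0, 1, 1, 1, 1, 1, 2, 2, 2, 2, 3
  R[4]: 0, 1, 1, 2, 2, 2, 3, 3, 3, 3, 4
  R[5]: 0, 1, 1, 2, 2, 2, 3, 3, 4, 4, 5
  R[6]: 0, 1, 1, 2, 2, 2, 3, 3, 4, 5, 6
  R[7]: 0, 1, 1, 2, 2, 2, 3, 4, 5, 6, 7
  R[8]: 1, 2, 2, 3, 3, 3, 4, 5, 6, 7, 8
  R[9]: 1, 2, 2, 3, 4, 4, 5, 6, 7, 8, 9
  R[10]: 1, 2, 3, 4, 5, 5, 6, 7, 8, 9, 10
  R[11]: 1, 2, 3, 4, 5, 6, 7, 8, 9, 10, 11

giving w = (11, 2, 7, 4, 9, 10, 8, 1, 5, 3, 6) via Δ²R.

D(w) has 33 cells with 7 SE-corners; essential set:

[(1, 10, 0), (3, 6, 1), (6, 8, 3), (7, 1, 0), (7, 3, 1), (7, 6, 2), (9, 3, 2)]


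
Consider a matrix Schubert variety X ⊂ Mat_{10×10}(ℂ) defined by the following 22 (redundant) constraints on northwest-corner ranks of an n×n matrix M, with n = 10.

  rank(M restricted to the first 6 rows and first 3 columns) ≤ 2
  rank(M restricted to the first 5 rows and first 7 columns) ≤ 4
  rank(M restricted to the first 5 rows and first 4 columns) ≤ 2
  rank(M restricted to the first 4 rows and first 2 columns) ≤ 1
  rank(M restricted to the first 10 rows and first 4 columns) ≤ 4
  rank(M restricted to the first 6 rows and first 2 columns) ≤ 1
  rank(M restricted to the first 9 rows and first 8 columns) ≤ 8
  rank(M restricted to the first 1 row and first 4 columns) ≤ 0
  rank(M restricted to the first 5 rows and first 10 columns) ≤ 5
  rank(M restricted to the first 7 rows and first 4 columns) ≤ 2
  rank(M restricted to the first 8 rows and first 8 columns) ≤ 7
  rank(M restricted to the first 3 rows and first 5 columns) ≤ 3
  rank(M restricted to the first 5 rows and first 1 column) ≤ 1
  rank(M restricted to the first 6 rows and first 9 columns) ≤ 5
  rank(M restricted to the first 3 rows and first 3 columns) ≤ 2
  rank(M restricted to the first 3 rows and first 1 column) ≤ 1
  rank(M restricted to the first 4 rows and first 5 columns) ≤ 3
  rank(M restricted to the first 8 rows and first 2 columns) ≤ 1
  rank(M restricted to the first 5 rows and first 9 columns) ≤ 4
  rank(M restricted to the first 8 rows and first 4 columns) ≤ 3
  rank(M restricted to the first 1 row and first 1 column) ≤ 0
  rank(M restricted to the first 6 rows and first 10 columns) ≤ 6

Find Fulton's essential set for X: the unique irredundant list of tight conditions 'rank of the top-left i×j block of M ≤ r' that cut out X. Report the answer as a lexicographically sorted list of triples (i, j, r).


The tightest implied rank at each (i,j), from the 22 conditions:

  0 0 0 0 1 1 1 1 1 1
  1 1 1 1 2 2 2 2 2 2
  1 1 2 2 3 3 3 3 3 3
  1 1 2 2 3 4 4 4 4 4
  1 1 2 2 3 4 4 4 4 5
  1 1 2 2 3 4 5 5 5 6
  1 1 2 2 3 4 5 6 6 7
  1 1 2 3 4 5 6 7 7 8
  1 2 3 4 5 6 7 8 8 9
  1 2 3 4 5 6 7 8 9 10

hence w(1..10) = (5, 1, 3, 6, 10, 7, 8, 4, 2, 9).

Fulton essential set (4 of the 17 Rothe cells):

[(1, 4, 0), (5, 9, 4), (7, 4, 2), (8, 2, 1)]


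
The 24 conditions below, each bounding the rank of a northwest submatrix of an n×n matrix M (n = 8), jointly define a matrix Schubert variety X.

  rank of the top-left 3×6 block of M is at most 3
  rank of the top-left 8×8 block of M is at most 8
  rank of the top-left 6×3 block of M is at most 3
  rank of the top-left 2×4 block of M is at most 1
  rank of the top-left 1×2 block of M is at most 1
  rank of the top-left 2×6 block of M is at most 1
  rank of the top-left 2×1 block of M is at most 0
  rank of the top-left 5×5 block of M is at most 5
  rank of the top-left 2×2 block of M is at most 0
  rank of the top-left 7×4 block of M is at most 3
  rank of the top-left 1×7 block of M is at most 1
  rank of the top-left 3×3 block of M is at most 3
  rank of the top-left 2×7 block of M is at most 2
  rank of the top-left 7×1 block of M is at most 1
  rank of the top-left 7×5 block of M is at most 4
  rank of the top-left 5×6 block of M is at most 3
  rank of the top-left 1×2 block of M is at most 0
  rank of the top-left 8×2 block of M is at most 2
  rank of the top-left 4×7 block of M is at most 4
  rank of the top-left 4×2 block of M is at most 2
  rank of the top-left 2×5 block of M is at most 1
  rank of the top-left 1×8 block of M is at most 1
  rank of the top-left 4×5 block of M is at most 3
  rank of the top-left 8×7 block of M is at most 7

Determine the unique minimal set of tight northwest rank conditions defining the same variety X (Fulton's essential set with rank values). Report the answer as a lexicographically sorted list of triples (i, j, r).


The tightest implied rank at each (i,j), from the 24 conditions:

  R[1]: 0 0 1 1 1 1 1 1
  R[2]: 0 0 1 1 1 1 2 2
  R[3]: 1 1 2 2 2 2 3 3
  R[4]: 1 2 3 3 3 3 4 4
  R[5]: 1 2 3 3 3 3 4 5
  R[6]: 1 2 3 3 4 4 5 6
  R[7]: 1 2 3 3 4 5 6 7
  R[8]: 1 2 3 4 5 6 7 8

reading off 1-entries of Δ²R: w = (3, 7, 1, 2, 8, 5, 6, 4).

4 SE-corners of the 12-cell Rothe diagram give Ess(w):

[(2, 2, 0), (2, 6, 1), (5, 6, 3), (7, 4, 3)]


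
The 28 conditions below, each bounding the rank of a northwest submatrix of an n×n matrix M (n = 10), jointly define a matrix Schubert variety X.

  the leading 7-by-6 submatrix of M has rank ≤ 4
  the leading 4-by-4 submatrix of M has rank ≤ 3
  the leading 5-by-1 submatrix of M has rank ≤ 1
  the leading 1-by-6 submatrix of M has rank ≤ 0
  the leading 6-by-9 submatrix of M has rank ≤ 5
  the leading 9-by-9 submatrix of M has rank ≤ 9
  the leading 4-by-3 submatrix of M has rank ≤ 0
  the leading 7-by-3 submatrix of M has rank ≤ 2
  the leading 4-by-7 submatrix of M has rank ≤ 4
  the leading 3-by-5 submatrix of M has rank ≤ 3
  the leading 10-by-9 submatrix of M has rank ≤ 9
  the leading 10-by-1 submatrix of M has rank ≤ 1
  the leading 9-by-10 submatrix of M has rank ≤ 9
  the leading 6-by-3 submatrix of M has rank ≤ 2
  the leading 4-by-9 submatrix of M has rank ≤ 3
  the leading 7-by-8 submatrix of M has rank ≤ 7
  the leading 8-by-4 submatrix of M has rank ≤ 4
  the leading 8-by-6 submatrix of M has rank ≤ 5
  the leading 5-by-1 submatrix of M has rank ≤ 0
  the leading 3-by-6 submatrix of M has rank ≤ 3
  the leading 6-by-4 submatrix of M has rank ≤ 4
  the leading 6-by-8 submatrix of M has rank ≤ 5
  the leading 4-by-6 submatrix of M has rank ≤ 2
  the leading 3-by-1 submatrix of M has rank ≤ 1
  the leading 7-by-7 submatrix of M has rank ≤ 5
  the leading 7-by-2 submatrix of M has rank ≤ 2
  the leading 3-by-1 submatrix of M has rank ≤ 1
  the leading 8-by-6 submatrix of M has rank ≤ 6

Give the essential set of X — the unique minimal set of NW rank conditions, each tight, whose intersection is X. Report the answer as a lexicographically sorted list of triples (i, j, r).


The tightest implied rank at each (i,j), from the 28 conditions:

  0  0  0  0  0  0  1  1  1  1
  0  0  0  1  1  1  2  2  2  2
  0  0  0  1  2  2  3  3  3  3
  0  0  0  1  2  2  3  3  3  4
  0  1  1  2  3  3  4  4  4  5
  1  2  2  3  4  4  5  5  5  6
  1  2  2  3  4  4  5  6  6  7
  1  2  3  4  5  5  6  7  7  8
  1  2  3  4  5  6  7  8  8  9
  1  2  3  4  5  6  7  8  9  10

giving w = (7, 4, 5, 10, 2, 1, 8, 3, 6, 9) via Δ²R.

ℓ(w)=21; the 7 essential cells (i,j,r):

[(1, 6, 0), (4, 3, 0), (4, 6, 2), (4, 9, 3), (5, 1, 0), (7, 3, 2), (7, 6, 4)]


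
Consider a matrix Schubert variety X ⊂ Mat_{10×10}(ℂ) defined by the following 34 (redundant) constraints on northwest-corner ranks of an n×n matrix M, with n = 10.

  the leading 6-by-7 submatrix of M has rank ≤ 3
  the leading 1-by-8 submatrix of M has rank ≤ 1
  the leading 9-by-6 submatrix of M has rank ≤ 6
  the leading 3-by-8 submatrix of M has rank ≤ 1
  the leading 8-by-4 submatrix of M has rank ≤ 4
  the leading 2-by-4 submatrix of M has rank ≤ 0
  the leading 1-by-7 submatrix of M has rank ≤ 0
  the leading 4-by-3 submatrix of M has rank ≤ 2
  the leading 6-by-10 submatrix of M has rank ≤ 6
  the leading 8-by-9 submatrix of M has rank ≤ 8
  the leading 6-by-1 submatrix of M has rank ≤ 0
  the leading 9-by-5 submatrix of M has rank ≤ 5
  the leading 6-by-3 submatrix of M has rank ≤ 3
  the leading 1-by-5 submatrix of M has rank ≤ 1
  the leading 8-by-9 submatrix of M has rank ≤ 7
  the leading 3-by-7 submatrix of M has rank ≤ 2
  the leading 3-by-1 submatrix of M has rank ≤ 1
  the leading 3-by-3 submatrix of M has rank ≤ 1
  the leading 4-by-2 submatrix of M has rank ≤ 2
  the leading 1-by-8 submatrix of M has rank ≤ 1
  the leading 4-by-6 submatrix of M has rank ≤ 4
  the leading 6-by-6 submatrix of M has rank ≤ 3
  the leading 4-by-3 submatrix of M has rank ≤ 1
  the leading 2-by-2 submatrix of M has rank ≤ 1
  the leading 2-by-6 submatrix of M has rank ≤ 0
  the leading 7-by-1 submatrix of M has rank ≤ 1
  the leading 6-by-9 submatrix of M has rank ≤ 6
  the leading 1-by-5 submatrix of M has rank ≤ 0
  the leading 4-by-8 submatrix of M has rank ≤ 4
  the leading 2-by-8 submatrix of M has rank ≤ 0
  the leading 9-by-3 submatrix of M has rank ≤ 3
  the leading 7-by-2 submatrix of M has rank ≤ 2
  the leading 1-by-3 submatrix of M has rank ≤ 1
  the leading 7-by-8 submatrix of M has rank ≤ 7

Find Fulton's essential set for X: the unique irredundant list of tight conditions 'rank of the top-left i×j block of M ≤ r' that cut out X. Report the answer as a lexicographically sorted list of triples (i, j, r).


Recovering R(i,j) via the rank-extension bound from the 34 conditions:

  row 1: 0 | 0 | 0 | 0 | 0 | 0 | 0 | 0 | 1 | 1
  row 2: 0 | 0 | 0 | 0 | 0 | 0 | 0 | 0 | 1 | 2
  row 3: 0 | 1 | 1 | 1 | 1 | 1 | 1 | 1 | 2 | 3
  row 4: 0 | 1 | 1 | 2 | 2 | 2 | 2 | 2 | 3 | 4
  row 5: 0 | 1 | 2 | 3 | 3 | 3 | 3 | 3 | 4 | 5
  row 6: 0 | 1 | 2 | 3 | 3 | 3 | 3 | 4 | 5 | 6
  row 7: 1 | 2 | 3 | 4 | 4 | 4 | 4 | 5 | 6 | 7
  row 8: 1 | 2 | 3 | 4 | 5 | 5 | 5 | 6 | 7 | 8
  row 9: 1 | 2 | 3 | 4 | 5 | 6 | 6 | 7 | 8 | 9
  row 10: 1 | 2 | 3 | 4 | 5 | 6 | 7 | 8 | 9 | 10

hence w(1..10) = (9, 10, 2, 4, 3, 8, 1, 5, 6, 7).

D(w) has 24 cells with 4 SE-corners; essential set:

[(2, 8, 0), (4, 3, 1), (6, 1, 0), (6, 7, 3)]


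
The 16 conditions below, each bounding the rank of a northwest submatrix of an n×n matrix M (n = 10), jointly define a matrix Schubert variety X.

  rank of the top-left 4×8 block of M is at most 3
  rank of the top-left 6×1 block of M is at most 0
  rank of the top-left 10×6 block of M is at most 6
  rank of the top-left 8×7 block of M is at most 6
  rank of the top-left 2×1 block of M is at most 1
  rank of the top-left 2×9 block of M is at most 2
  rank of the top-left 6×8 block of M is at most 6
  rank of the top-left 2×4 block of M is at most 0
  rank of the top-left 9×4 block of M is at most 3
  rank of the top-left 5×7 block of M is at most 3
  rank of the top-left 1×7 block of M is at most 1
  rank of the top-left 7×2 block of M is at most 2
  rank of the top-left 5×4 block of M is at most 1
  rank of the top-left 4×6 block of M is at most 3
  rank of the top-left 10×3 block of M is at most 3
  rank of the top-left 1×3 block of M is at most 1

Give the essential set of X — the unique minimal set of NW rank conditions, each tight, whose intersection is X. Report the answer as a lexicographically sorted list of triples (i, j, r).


Computing R[i][j] = min implied NW-rank bound (n=10, 16 conditions):

  0  0  0  0  1  1  1  1  1  1
  0  0  0  0  1  2  2  2  2  2
  0  1  1  1  2  3  3  3  3  3
  0  1  1  1  2  3  3  3  4  4
  0  1  1  1  2  3  3  4  5  5
  0  1  2  2  3  4  4  5  6  6
  1  2  3  3  4  5  5  6  7  7
  1  2  3  3  4  5  6  7  8  8
  1  2  3  3  4  5  6  7  8  9
  1  2  3  4  5  6  7  8  9  10

hence w(1..10) = (5, 6, 2, 9, 8, 3, 1, 7, 10, 4).

6 SE-corners of the 21-cell Rothe diagram give Ess(w):

[(2, 4, 0), (4, 8, 3), (5, 4, 1), (5, 7, 3), (6, 1, 0), (9, 4, 3)]


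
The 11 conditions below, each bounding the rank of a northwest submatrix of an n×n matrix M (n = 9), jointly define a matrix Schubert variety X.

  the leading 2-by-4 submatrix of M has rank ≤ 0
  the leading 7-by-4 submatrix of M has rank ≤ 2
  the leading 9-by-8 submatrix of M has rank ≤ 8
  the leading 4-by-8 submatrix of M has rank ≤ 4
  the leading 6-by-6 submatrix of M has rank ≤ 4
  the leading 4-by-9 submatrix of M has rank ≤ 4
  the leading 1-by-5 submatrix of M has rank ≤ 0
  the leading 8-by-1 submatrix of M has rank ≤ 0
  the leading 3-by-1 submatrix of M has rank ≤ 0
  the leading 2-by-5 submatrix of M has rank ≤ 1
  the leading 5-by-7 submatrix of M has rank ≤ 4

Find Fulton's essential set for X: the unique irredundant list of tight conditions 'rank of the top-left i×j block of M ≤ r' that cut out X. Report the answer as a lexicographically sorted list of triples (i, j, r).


Recovering R(i,j) via the rank-extension bound from the 11 conditions:

  i=1: 0  0  0  0  0  1  1  1  1
  i=2: 0  0  0  0  1  2  2  2  2
  i=3: 0  1  1  1  2  3  3  3  3
  i=4: 0  1  2  2  3  4  4  4  4
  i=5: 0  1  2  2  3  4  4  5  5
  i=6: 0  1  2  2  3  4  5  6  6
  i=7: 0  1  2  2  3  4  5  6  7
  i=8: 0  1  2  3  4  5  6  7  8
  i=9: 1  2  3  4  5  6  7  8  9

giving w = (6, 5, 2, 3, 8, 7, 9, 4, 1) via Δ²R.

ℓ(w)=19; the 5 essential cells (i,j,r):

[(1, 5, 0), (2, 4, 0), (5, 7, 4), (7, 4, 2), (8, 1, 0)]


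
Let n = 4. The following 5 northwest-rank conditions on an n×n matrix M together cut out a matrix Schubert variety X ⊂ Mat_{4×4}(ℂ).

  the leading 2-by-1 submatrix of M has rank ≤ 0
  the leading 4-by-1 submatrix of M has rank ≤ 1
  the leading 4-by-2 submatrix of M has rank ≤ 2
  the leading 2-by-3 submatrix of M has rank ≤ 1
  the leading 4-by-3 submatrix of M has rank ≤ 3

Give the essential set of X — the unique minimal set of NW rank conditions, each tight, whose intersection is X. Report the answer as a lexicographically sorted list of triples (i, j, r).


Rank table r_w(4×4) implied by the 5 constraints:

  i=1: 0 | 1 | 1 | 1
  i=2: 0 | 1 | 1 | 2
  i=3: 1 | 2 | 2 | 3
  i=4: 1 | 2 | 3 | 4

so w = (2, 4, 1, 3).

Fulton essential set (2 of the 3 Rothe cells):

[(2, 1, 0), (2, 3, 1)]


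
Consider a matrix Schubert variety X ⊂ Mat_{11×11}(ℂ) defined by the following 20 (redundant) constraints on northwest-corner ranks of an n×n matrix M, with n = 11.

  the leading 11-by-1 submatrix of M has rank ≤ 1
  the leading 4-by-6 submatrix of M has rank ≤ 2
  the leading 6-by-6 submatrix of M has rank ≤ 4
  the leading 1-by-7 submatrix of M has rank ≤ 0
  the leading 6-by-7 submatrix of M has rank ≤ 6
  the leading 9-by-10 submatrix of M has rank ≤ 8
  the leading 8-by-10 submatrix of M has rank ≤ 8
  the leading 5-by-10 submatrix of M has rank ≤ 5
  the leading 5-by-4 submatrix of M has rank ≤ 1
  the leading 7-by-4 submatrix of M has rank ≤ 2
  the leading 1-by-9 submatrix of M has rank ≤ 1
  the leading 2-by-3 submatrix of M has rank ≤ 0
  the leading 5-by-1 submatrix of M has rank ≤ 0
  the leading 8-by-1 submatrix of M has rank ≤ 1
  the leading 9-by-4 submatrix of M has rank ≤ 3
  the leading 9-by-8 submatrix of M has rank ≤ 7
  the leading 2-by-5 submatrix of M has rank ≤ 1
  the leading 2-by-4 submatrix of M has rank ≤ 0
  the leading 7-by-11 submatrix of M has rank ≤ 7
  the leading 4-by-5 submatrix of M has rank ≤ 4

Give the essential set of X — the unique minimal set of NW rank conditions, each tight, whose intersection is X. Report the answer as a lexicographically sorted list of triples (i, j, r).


Propagating the 20 rank bounds to every northwest block:

  0  0  0  0  0  0  0  1  1  1  1
  0  0  0  0  1  1  1  2  2  2  2
  0  1  1  1  2  2  2  3  3  3  3
  0  1  1  1  2  2  3  4  4  4  4
  0  1  1  1  2  3  4  5  5  5  5
  1  2  2  2  3  4  5  6  6  6  6
  1  2  2  2  3  4  5  6  7  7  7
  1  2  3  3  4  5  6  7  8  8  8
  1  2  3  3  4  5  6  7  8  8  9
  1  2  3  4  5  6  7  8  9  9  10
  1  2  3  4  5  6  7  8  9  10  11

hence w(1..11) = (8, 5, 2, 7, 6, 1, 9, 3, 11, 4, 10).

D(w) has 23 cells with 8 SE-corners; essential set:

[(1, 7, 0), (2, 4, 0), (4, 6, 2), (5, 1, 0), (5, 4, 1), (7, 4, 2), (9, 4, 3), (9, 10, 8)]


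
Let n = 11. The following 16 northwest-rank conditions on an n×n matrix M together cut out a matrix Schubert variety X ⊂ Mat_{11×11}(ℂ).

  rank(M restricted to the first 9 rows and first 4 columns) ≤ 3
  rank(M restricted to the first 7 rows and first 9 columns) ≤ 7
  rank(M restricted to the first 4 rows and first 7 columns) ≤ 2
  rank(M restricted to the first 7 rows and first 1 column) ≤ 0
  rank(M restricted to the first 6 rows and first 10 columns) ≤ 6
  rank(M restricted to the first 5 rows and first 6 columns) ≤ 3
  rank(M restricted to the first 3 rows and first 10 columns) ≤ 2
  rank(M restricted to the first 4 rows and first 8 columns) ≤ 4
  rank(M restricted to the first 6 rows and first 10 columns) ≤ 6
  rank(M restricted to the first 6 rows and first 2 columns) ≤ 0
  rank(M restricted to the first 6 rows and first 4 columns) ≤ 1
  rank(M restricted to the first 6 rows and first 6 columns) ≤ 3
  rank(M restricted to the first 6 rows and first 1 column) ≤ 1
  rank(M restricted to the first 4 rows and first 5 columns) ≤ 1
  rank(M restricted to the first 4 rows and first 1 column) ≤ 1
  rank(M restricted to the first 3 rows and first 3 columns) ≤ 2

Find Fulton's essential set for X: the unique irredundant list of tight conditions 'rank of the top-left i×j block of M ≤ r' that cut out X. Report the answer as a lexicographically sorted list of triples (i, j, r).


Recovering R(i,j) via the rank-extension bound from the 16 conditions:

  i=1: 0 | 0 | 1 | 1 | 1 | 1 | 1 | 1 | 1 | 1 | 1
  i=2: 0 | 0 | 1 | 1 | 1 | 2 | 2 | 2 | 2 | 2 | 2
  i=3: 0 | 0 | 1 | 1 | 1 | 2 | 2 | 2 | 2 | 2 | 3
  i=4: 0 | 0 | 1 | 1 | 1 | 2 | 2 | 3 | 3 | 3 | 4
  i=5: 0 | 0 | 1 | 1 | 2 | 3 | 3 | 4 | 4 | 4 | 5
  i=6: 0 | 0 | 1 | 1 | 2 | 3 | 4 | 5 | 5 | 5 | 6
  i=7: 0 | 1 | 2 | 2 | 3 | 4 | 5 | 6 | 6 | 6 | 7
  i=8: 1 | 2 | 3 | 3 | 4 | 5 | 6 | 7 | 7 | 7 | 8
  i=9: 1 | 2 | 3 | 3 | 4 | 5 | 6 | 7 | 8 | 8 | 9
  i=10: 1 | 2 | 3 | 4 | 5 | 6 | 7 | 8 | 9 | 9 | 10
  i=11: 1 | 2 | 3 | 4 | 5 | 6 | 7 | 8 | 9 | 10 | 11

second differences of R give the permutation w = (3, 6, 11, 8, 5, 7, 2, 1, 9, 4, 10).

|D(w)|=27, |Ess(w)|=7:

[(3, 10, 2), (4, 5, 1), (4, 7, 2), (6, 2, 0), (6, 4, 1), (7, 1, 0), (9, 4, 3)]


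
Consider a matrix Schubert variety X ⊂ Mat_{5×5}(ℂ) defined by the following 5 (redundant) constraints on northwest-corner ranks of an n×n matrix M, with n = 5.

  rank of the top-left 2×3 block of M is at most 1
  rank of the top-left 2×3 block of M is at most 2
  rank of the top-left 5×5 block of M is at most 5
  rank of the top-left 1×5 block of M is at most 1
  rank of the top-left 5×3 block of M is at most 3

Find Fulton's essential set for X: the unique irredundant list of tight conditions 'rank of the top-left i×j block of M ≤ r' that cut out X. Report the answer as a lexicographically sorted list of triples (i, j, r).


Propagating the 5 rank bounds to every northwest block:

  R[1]: 1  1  1  1  1
  R[2]: 1  1  1  2  2
  R[3]: 1  2  2  3  3
  R[4]: 1  2  3  4  4
  R[5]: 1  2  3  4  5

second differences of R give the permutation w = (1, 4, 2, 3, 5).

D(w) has 2 cells with 1 SE-corner; essential set:

[(2, 3, 1)]
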